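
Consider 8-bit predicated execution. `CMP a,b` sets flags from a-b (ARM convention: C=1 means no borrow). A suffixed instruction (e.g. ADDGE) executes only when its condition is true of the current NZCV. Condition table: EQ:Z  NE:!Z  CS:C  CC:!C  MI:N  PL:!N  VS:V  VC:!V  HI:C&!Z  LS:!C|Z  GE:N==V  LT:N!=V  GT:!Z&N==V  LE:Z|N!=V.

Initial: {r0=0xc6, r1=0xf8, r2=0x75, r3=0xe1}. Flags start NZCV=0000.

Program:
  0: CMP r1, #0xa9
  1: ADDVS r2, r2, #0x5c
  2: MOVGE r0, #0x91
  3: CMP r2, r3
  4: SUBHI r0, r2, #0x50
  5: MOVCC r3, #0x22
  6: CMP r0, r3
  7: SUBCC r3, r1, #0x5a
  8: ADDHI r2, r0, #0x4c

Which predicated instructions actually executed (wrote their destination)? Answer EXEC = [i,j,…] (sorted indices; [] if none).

0: ✓ CMP  NZCV=0010
1: · ADDVS
2: ✓ MOVGE  r0←0x91
3: ✓ CMP  NZCV=1001
4: · SUBHI
5: ✓ MOVCC  r3←0x22
6: ✓ CMP  NZCV=0011
7: · SUBCC
8: ✓ ADDHI  r2←0xdd

EXEC = [2,5,8]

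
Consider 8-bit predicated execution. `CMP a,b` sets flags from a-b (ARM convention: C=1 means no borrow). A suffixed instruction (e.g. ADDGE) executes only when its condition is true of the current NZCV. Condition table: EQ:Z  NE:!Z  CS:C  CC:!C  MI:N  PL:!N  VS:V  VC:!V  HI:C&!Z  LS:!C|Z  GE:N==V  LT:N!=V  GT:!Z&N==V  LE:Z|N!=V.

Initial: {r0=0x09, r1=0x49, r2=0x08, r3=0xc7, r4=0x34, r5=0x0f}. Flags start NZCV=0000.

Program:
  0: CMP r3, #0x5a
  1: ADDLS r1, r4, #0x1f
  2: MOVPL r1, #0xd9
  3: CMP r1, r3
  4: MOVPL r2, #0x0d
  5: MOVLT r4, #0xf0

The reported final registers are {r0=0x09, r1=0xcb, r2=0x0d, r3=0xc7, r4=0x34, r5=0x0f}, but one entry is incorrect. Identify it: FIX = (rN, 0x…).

[0] flags=0011 → (cmp)
[1] flags=0011 LS?F → skip
[2] flags=0011 PL?T → r1=0xd9
[3] flags=0010 → (cmp)
[4] flags=0010 PL?T → r2=0x0d
[5] flags=0010 LT?F → skip

FIX = (r1, 0xd9)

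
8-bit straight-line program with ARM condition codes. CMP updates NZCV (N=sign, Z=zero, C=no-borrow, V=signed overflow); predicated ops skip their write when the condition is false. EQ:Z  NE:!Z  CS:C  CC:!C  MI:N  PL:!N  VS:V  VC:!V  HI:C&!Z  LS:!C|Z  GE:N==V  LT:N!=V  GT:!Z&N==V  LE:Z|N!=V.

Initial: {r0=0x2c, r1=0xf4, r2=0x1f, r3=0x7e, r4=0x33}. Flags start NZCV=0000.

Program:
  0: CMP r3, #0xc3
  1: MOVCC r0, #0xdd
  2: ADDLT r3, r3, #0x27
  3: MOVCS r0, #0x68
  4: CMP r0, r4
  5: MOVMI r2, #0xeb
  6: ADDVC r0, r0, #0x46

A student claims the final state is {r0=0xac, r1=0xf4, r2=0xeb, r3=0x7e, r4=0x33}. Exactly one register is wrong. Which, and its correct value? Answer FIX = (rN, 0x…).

[0] flags=1001 → (cmp)
[1] flags=1001 CC?T → r0=0xdd
[2] flags=1001 LT?F → skip
[3] flags=1001 CS?F → skip
[4] flags=1010 → (cmp)
[5] flags=1010 MI?T → r2=0xeb
[6] flags=1010 VC?T → r0=0x23

FIX = (r0, 0x23)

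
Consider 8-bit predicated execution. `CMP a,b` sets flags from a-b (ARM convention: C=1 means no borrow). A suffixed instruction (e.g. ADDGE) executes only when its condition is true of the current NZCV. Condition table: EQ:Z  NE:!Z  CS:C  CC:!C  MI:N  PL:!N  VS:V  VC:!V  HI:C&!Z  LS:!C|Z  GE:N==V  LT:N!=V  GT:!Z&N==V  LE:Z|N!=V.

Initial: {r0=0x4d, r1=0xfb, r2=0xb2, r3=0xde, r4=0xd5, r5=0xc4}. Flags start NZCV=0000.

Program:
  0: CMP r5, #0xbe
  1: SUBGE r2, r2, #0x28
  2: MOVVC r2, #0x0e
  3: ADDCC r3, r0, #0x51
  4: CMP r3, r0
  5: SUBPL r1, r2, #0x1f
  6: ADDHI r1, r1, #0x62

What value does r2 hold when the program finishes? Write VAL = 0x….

[0] flags=0010 → (cmp)
[1] flags=0010 GE?T → r2=0x8a
[2] flags=0010 VC?T → r2=0x0e
[3] flags=0010 CC?F → skip
[4] flags=1010 → (cmp)
[5] flags=1010 PL?F → skip
[6] flags=1010 HI?T → r1=0x5d

VAL = 0x0e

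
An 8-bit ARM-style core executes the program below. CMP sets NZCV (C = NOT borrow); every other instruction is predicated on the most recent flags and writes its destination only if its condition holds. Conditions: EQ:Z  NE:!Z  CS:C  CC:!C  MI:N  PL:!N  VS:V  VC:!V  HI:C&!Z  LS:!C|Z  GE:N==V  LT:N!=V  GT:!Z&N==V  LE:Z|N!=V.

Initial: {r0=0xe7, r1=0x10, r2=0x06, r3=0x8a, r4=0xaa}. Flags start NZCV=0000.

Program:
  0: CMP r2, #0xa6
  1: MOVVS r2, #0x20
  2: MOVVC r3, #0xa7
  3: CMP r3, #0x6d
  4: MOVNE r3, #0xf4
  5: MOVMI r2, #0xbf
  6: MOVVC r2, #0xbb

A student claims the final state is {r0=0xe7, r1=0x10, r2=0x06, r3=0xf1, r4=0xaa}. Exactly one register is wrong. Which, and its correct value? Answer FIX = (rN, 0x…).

0: ✓ CMP  NZCV=0000
1: · MOVVS
2: ✓ MOVVC  r3←0xa7
3: ✓ CMP  NZCV=0011
4: ✓ MOVNE  r3←0xf4
5: · MOVMI
6: · MOVVC

FIX = (r3, 0xf4)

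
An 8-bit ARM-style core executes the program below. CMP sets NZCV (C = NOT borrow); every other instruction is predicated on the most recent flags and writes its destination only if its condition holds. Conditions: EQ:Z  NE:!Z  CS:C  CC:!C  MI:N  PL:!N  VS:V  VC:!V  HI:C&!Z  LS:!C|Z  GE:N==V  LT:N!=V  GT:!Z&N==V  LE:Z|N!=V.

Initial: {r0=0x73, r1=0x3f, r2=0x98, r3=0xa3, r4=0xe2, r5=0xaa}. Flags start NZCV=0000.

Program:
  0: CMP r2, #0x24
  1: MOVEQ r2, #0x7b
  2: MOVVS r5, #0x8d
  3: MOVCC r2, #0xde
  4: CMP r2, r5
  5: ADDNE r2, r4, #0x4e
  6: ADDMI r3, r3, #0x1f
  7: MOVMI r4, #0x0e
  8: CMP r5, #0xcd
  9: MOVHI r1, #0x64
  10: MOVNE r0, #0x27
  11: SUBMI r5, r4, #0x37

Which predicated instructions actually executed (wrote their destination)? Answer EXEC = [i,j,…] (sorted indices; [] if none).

0: ✓ CMP  NZCV=0011
1: · MOVEQ
2: ✓ MOVVS  r5←0x8d
3: · MOVCC
4: ✓ CMP  NZCV=0010
5: ✓ ADDNE  r2←0x30
6: · ADDMI
7: · MOVMI
8: ✓ CMP  NZCV=1000
9: · MOVHI
10: ✓ MOVNE  r0←0x27
11: ✓ SUBMI  r5←0xab

EXEC = [2,5,10,11]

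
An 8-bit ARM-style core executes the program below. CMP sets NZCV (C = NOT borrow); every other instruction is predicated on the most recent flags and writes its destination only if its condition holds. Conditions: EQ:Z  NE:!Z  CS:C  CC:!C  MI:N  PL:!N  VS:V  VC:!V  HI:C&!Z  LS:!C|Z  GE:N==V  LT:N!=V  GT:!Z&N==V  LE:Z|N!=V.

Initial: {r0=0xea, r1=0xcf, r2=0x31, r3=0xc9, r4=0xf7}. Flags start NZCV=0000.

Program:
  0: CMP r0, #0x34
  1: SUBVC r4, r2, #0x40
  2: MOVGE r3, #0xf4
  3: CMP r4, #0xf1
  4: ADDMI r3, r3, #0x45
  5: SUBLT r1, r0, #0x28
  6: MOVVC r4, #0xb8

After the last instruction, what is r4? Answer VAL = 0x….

0: ✓ CMP  NZCV=1010
1: ✓ SUBVC  r4←0xf1
2: · MOVGE
3: ✓ CMP  NZCV=0110
4: · ADDMI
5: · SUBLT
6: ✓ MOVVC  r4←0xb8

VAL = 0xb8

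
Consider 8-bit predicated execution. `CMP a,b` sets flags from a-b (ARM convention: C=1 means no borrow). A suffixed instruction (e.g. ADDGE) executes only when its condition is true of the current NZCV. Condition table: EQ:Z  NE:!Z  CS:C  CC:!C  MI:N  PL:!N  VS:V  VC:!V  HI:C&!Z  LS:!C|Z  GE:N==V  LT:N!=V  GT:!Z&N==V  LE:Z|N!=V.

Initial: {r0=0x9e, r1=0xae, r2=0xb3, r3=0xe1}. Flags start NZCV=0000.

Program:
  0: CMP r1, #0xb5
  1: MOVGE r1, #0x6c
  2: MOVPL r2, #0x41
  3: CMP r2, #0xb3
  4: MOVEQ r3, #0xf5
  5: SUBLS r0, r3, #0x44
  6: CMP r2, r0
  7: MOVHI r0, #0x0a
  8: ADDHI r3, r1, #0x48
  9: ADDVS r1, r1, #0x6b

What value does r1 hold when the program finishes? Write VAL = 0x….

0: ✓ CMP  NZCV=1000
1: · MOVGE
2: · MOVPL
3: ✓ CMP  NZCV=0110
4: ✓ MOVEQ  r3←0xf5
5: ✓ SUBLS  r0←0xb1
6: ✓ CMP  NZCV=0010
7: ✓ MOVHI  r0←0x0a
8: ✓ ADDHI  r3←0xf6
9: · ADDVS

VAL = 0xae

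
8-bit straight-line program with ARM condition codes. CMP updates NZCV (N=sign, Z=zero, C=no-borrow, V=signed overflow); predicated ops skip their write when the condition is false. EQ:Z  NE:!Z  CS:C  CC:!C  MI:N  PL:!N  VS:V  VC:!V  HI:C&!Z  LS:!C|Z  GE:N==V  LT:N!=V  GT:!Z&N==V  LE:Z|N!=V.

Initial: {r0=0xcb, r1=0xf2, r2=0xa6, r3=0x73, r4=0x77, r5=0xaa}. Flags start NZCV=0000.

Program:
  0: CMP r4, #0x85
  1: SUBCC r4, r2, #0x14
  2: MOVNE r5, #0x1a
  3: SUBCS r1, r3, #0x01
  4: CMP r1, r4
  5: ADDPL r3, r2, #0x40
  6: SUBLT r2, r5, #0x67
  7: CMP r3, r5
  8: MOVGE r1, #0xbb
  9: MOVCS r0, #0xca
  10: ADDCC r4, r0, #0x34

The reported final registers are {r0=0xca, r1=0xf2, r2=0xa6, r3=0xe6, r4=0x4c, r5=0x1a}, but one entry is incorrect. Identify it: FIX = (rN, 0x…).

FIX = (r4, 0x92)

[0] flags=1001 → (cmp)
[1] flags=1001 CC?T → r4=0x92
[2] flags=1001 NE?T → r5=0x1a
[3] flags=1001 CS?F → skip
[4] flags=0010 → (cmp)
[5] flags=0010 PL?T → r3=0xe6
[6] flags=0010 LT?F → skip
[7] flags=1010 → (cmp)
[8] flags=1010 GE?F → skip
[9] flags=1010 CS?T → r0=0xca
[10] flags=1010 CC?F → skip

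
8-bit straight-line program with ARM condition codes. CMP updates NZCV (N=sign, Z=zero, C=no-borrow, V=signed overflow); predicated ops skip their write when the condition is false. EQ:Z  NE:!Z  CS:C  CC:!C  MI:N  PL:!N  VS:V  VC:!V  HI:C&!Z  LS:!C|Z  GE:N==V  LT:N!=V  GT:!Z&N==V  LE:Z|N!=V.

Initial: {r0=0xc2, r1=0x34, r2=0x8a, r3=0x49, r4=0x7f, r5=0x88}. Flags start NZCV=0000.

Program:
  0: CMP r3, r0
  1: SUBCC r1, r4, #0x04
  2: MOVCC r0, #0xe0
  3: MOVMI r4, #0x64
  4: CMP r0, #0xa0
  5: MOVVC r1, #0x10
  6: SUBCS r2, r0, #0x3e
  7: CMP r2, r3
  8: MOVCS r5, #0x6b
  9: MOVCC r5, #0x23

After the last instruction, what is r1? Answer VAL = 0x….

VAL = 0x10

[0] flags=1001 → (cmp)
[1] flags=1001 CC?T → r1=0x7b
[2] flags=1001 CC?T → r0=0xe0
[3] flags=1001 MI?T → r4=0x64
[4] flags=0010 → (cmp)
[5] flags=0010 VC?T → r1=0x10
[6] flags=0010 CS?T → r2=0xa2
[7] flags=0011 → (cmp)
[8] flags=0011 CS?T → r5=0x6b
[9] flags=0011 CC?F → skip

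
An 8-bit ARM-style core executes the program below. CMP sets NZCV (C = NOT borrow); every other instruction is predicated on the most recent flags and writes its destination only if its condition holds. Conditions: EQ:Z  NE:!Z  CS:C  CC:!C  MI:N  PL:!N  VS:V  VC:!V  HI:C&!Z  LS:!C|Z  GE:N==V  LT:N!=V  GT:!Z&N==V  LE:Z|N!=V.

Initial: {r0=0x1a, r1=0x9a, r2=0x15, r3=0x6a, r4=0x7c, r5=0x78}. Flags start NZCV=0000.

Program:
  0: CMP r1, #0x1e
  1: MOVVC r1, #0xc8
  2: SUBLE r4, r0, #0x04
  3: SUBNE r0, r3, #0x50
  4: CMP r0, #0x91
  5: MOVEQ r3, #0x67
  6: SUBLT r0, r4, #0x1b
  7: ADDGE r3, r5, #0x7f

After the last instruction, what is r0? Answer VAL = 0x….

0: ✓ CMP  NZCV=0011
1: · MOVVC
2: ✓ SUBLE  r4←0x16
3: ✓ SUBNE  r0←0x1a
4: ✓ CMP  NZCV=1001
5: · MOVEQ
6: · SUBLT
7: ✓ ADDGE  r3←0xf7

VAL = 0x1a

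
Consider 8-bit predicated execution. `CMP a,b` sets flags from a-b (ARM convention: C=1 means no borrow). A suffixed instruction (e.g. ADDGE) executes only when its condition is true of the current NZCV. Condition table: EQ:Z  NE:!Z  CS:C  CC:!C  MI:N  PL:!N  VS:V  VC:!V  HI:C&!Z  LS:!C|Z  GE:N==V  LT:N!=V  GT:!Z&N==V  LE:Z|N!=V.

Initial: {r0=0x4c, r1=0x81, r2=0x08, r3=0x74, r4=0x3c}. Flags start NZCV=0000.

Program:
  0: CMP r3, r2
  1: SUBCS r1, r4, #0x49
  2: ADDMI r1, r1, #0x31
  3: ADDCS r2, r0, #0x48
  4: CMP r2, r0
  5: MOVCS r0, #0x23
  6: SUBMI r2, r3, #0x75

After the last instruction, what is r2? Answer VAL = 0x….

[0] flags=0010 → (cmp)
[1] flags=0010 CS?T → r1=0xf3
[2] flags=0010 MI?F → skip
[3] flags=0010 CS?T → r2=0x94
[4] flags=0011 → (cmp)
[5] flags=0011 CS?T → r0=0x23
[6] flags=0011 MI?F → skip

VAL = 0x94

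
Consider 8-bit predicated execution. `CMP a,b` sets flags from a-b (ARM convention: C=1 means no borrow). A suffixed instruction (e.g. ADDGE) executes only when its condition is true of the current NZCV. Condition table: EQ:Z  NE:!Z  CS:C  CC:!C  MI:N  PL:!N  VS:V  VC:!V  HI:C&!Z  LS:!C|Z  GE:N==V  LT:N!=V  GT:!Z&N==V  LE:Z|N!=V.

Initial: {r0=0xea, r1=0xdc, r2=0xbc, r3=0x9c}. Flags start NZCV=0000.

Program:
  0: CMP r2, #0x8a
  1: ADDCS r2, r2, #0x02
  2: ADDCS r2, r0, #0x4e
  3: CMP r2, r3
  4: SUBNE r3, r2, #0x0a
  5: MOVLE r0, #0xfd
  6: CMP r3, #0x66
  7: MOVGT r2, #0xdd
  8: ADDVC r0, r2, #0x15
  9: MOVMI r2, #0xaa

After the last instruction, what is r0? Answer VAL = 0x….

[0] flags=0010 → (cmp)
[1] flags=0010 CS?T → r2=0xbe
[2] flags=0010 CS?T → r2=0x38
[3] flags=1001 → (cmp)
[4] flags=1001 NE?T → r3=0x2e
[5] flags=1001 LE?F → skip
[6] flags=1000 → (cmp)
[7] flags=1000 GT?F → skip
[8] flags=1000 VC?T → r0=0x4d
[9] flags=1000 MI?T → r2=0xaa

VAL = 0x4d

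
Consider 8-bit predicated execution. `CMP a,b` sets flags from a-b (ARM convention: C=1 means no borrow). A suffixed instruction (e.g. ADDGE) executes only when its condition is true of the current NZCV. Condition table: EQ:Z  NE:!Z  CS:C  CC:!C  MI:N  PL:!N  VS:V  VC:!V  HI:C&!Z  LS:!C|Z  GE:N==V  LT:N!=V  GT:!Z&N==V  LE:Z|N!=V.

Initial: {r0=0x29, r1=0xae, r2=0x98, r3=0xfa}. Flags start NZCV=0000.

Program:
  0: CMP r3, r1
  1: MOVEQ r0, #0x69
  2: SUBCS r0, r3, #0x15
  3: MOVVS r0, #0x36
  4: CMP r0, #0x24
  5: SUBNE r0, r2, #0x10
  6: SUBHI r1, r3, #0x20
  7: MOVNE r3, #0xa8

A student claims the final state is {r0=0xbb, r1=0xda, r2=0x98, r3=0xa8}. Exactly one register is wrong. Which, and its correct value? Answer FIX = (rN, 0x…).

[0] flags=0010 → (cmp)
[1] flags=0010 EQ?F → skip
[2] flags=0010 CS?T → r0=0xe5
[3] flags=0010 VS?F → skip
[4] flags=1010 → (cmp)
[5] flags=1010 NE?T → r0=0x88
[6] flags=1010 HI?T → r1=0xda
[7] flags=1010 NE?T → r3=0xa8

FIX = (r0, 0x88)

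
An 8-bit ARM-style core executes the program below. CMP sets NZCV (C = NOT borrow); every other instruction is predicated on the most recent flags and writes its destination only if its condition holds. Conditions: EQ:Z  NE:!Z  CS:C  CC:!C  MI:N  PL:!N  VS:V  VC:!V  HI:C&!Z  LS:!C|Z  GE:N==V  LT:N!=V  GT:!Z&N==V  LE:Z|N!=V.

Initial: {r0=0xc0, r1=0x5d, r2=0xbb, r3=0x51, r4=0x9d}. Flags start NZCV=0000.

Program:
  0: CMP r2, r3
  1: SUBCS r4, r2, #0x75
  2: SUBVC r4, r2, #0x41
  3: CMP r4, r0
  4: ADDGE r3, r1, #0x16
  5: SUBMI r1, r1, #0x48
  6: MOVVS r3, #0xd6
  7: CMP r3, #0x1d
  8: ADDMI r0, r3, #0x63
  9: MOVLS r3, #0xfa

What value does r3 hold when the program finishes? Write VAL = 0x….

VAL = 0xd6

[0] flags=0011 → (cmp)
[1] flags=0011 CS?T → r4=0x46
[2] flags=0011 VC?F → skip
[3] flags=1001 → (cmp)
[4] flags=1001 GE?T → r3=0x73
[5] flags=1001 MI?T → r1=0x15
[6] flags=1001 VS?T → r3=0xd6
[7] flags=1010 → (cmp)
[8] flags=1010 MI?T → r0=0x39
[9] flags=1010 LS?F → skip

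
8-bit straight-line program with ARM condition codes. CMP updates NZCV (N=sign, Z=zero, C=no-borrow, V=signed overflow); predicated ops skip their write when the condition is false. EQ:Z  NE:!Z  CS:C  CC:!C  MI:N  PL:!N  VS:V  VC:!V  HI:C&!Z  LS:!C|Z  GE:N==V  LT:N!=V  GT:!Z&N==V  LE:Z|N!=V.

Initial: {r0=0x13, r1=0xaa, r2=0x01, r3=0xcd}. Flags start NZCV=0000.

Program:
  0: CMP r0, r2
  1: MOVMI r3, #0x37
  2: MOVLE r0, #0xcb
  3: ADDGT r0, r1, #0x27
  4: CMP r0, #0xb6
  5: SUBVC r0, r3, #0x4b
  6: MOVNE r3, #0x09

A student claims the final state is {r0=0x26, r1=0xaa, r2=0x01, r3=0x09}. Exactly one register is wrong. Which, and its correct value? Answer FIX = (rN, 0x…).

[0] flags=0010 → (cmp)
[1] flags=0010 MI?F → skip
[2] flags=0010 LE?F → skip
[3] flags=0010 GT?T → r0=0xd1
[4] flags=0010 → (cmp)
[5] flags=0010 VC?T → r0=0x82
[6] flags=0010 NE?T → r3=0x09

FIX = (r0, 0x82)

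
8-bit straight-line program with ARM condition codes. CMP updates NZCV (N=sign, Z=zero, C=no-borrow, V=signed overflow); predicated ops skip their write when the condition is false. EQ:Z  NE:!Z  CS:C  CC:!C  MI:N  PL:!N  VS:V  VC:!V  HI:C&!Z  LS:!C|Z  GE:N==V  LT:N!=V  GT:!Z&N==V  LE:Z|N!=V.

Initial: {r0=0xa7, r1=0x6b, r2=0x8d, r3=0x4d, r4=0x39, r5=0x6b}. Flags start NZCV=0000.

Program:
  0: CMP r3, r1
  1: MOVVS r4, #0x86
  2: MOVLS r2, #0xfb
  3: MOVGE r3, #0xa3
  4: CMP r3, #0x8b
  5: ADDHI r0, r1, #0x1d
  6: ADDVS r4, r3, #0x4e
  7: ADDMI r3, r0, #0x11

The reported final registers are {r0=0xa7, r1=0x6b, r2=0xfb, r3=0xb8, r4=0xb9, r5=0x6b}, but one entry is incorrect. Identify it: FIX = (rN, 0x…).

0: ✓ CMP  NZCV=1000
1: · MOVVS
2: ✓ MOVLS  r2←0xfb
3: · MOVGE
4: ✓ CMP  NZCV=1001
5: · ADDHI
6: ✓ ADDVS  r4←0x9b
7: ✓ ADDMI  r3←0xb8

FIX = (r4, 0x9b)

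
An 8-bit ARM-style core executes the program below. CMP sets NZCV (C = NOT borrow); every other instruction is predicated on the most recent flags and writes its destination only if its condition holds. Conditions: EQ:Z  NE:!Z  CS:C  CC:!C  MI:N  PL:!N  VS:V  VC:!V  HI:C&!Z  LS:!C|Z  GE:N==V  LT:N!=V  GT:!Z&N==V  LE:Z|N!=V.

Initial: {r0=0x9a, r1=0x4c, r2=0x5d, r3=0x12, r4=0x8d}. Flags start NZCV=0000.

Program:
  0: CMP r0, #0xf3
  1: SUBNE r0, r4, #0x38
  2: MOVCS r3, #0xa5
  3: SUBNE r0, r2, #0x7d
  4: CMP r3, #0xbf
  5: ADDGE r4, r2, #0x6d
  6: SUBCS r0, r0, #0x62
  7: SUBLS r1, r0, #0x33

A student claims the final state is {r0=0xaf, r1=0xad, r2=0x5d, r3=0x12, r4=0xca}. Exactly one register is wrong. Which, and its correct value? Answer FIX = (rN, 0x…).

0: ✓ CMP  NZCV=1000
1: ✓ SUBNE  r0←0x55
2: · MOVCS
3: ✓ SUBNE  r0←0xe0
4: ✓ CMP  NZCV=0000
5: ✓ ADDGE  r4←0xca
6: · SUBCS
7: ✓ SUBLS  r1←0xad

FIX = (r0, 0xe0)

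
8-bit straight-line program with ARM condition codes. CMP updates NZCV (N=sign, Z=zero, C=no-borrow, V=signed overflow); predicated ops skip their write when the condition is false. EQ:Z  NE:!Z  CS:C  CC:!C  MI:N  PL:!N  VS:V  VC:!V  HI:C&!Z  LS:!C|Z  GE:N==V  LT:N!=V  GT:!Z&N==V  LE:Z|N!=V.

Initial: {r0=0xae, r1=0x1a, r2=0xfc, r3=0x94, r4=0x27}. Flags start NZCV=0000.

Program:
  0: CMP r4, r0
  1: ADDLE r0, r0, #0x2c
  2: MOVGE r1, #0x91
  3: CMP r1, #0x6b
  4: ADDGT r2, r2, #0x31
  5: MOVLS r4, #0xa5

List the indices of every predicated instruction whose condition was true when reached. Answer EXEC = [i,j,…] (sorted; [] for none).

[0] flags=0000 → (cmp)
[1] flags=0000 LE?F → skip
[2] flags=0000 GE?T → r1=0x91
[3] flags=0011 → (cmp)
[4] flags=0011 GT?F → skip
[5] flags=0011 LS?F → skip

EXEC = [2]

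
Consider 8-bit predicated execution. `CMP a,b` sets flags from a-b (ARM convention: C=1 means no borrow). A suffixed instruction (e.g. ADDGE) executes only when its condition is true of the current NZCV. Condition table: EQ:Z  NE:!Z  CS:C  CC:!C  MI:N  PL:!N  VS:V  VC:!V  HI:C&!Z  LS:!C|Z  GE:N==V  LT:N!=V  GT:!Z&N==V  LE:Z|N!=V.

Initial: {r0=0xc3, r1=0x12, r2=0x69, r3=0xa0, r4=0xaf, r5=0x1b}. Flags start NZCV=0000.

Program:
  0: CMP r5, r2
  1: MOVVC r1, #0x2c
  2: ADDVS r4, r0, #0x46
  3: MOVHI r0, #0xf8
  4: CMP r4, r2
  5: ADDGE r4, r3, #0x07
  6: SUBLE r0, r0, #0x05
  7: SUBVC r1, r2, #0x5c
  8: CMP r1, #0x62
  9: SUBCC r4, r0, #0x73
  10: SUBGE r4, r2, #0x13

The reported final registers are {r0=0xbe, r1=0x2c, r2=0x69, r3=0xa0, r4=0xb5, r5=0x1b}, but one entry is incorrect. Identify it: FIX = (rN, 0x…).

[0] flags=1000 → (cmp)
[1] flags=1000 VC?T → r1=0x2c
[2] flags=1000 VS?F → skip
[3] flags=1000 HI?F → skip
[4] flags=0011 → (cmp)
[5] flags=0011 GE?F → skip
[6] flags=0011 LE?T → r0=0xbe
[7] flags=0011 VC?F → skip
[8] flags=1000 → (cmp)
[9] flags=1000 CC?T → r4=0x4b
[10] flags=1000 GE?F → skip

FIX = (r4, 0x4b)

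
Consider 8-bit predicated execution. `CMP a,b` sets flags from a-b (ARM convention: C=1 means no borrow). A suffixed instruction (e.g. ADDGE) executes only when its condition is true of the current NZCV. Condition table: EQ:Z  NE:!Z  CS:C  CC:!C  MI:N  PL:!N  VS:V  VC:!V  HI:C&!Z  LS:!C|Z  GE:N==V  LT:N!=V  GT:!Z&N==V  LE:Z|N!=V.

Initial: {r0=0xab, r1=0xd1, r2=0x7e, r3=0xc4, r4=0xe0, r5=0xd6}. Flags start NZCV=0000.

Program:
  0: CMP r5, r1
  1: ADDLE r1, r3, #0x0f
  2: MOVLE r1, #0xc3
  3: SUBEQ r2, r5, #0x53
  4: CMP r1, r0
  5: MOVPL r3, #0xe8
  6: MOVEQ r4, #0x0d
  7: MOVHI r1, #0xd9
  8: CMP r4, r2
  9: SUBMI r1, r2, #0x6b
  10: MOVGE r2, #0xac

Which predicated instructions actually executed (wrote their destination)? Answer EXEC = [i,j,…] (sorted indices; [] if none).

[0] flags=0010 → (cmp)
[1] flags=0010 LE?F → skip
[2] flags=0010 LE?F → skip
[3] flags=0010 EQ?F → skip
[4] flags=0010 → (cmp)
[5] flags=0010 PL?T → r3=0xe8
[6] flags=0010 EQ?F → skip
[7] flags=0010 HI?T → r1=0xd9
[8] flags=0011 → (cmp)
[9] flags=0011 MI?F → skip
[10] flags=0011 GE?F → skip

EXEC = [5,7]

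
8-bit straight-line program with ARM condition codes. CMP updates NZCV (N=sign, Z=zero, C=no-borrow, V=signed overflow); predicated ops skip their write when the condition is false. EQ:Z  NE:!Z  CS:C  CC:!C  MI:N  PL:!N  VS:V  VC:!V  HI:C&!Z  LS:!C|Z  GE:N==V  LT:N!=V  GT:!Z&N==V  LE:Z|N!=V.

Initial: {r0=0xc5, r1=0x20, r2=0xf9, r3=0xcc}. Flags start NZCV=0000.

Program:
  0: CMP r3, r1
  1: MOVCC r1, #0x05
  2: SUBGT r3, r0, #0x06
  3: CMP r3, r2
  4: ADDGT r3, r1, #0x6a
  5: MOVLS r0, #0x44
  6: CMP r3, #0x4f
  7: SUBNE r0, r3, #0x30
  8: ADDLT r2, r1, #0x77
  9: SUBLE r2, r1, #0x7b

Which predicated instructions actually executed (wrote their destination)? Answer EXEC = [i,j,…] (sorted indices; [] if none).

EXEC = [5,7,8,9]

0: ✓ CMP  NZCV=1010
1: · MOVCC
2: · SUBGT
3: ✓ CMP  NZCV=1000
4: · ADDGT
5: ✓ MOVLS  r0←0x44
6: ✓ CMP  NZCV=0011
7: ✓ SUBNE  r0←0x9c
8: ✓ ADDLT  r2←0x97
9: ✓ SUBLE  r2←0xa5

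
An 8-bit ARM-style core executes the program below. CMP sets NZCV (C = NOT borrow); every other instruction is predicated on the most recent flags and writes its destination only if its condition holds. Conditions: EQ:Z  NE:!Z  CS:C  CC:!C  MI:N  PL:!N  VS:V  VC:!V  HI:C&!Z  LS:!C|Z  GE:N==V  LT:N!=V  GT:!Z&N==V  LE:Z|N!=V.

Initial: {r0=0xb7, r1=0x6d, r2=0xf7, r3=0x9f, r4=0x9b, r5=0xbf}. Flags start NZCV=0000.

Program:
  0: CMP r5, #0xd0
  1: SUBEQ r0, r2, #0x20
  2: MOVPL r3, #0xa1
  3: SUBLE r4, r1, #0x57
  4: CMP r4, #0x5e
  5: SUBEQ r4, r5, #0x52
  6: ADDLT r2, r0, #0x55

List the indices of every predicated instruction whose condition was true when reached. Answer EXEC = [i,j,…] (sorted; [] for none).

[0] flags=1000 → (cmp)
[1] flags=1000 EQ?F → skip
[2] flags=1000 PL?F → skip
[3] flags=1000 LE?T → r4=0x16
[4] flags=1000 → (cmp)
[5] flags=1000 EQ?F → skip
[6] flags=1000 LT?T → r2=0x0c

EXEC = [3,6]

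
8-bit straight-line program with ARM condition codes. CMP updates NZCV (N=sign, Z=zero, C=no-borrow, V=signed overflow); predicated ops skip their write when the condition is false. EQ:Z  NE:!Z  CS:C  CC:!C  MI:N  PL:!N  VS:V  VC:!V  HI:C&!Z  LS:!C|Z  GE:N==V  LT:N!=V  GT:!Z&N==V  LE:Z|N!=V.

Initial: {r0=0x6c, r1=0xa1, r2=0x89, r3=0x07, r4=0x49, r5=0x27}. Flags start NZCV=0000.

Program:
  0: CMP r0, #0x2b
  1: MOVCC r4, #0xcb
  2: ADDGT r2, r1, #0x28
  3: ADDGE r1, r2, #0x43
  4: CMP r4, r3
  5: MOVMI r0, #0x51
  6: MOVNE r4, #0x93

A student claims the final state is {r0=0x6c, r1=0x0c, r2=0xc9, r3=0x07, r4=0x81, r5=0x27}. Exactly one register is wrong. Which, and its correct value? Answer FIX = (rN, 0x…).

[0] flags=0010 → (cmp)
[1] flags=0010 CC?F → skip
[2] flags=0010 GT?T → r2=0xc9
[3] flags=0010 GE?T → r1=0x0c
[4] flags=0010 → (cmp)
[5] flags=0010 MI?F → skip
[6] flags=0010 NE?T → r4=0x93

FIX = (r4, 0x93)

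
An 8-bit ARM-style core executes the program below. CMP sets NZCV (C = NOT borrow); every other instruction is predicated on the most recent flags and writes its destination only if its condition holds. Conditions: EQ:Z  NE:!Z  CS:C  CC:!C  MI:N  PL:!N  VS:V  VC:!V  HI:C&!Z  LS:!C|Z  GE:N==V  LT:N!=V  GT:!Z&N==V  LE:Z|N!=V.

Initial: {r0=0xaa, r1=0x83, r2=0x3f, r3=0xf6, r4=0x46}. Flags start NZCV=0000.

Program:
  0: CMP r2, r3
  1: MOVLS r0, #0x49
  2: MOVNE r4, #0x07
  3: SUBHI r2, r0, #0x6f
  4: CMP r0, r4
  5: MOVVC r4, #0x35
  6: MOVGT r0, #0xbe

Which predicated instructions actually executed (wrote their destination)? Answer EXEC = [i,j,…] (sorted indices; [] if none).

[0] flags=0000 → (cmp)
[1] flags=0000 LS?T → r0=0x49
[2] flags=0000 NE?T → r4=0x07
[3] flags=0000 HI?F → skip
[4] flags=0010 → (cmp)
[5] flags=0010 VC?T → r4=0x35
[6] flags=0010 GT?T → r0=0xbe

EXEC = [1,2,5,6]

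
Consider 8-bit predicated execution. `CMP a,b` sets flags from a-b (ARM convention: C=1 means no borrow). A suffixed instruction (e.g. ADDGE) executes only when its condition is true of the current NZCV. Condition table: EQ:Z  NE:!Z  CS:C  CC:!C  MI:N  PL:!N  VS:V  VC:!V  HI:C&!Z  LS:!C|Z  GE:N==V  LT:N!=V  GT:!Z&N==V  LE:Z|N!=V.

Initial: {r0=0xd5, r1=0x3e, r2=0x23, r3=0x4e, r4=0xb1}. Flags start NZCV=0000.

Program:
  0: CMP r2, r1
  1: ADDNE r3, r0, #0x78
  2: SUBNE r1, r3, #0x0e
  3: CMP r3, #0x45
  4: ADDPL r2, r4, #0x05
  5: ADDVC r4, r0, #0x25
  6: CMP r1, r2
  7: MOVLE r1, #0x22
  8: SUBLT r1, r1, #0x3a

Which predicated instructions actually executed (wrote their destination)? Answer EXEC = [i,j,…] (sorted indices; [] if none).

EXEC = [1,2,4,5]

[0] flags=1000 → (cmp)
[1] flags=1000 NE?T → r3=0x4d
[2] flags=1000 NE?T → r1=0x3f
[3] flags=0010 → (cmp)
[4] flags=0010 PL?T → r2=0xb6
[5] flags=0010 VC?T → r4=0xfa
[6] flags=1001 → (cmp)
[7] flags=1001 LE?F → skip
[8] flags=1001 LT?F → skip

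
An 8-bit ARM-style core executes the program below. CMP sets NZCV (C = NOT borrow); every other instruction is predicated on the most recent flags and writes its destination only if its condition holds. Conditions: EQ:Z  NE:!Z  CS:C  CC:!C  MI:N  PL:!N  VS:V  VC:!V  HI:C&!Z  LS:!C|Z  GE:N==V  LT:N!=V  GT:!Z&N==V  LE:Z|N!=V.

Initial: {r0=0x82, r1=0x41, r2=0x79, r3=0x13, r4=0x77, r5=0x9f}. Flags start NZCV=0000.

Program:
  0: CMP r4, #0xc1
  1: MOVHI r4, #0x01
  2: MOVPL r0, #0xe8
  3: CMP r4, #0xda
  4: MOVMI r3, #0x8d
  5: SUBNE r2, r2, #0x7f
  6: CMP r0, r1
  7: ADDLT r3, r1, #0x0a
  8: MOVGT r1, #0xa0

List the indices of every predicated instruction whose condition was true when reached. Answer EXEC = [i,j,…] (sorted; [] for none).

[0] flags=1001 → (cmp)
[1] flags=1001 HI?F → skip
[2] flags=1001 PL?F → skip
[3] flags=1001 → (cmp)
[4] flags=1001 MI?T → r3=0x8d
[5] flags=1001 NE?T → r2=0xfa
[6] flags=0011 → (cmp)
[7] flags=0011 LT?T → r3=0x4b
[8] flags=0011 GT?F → skip

EXEC = [4,5,7]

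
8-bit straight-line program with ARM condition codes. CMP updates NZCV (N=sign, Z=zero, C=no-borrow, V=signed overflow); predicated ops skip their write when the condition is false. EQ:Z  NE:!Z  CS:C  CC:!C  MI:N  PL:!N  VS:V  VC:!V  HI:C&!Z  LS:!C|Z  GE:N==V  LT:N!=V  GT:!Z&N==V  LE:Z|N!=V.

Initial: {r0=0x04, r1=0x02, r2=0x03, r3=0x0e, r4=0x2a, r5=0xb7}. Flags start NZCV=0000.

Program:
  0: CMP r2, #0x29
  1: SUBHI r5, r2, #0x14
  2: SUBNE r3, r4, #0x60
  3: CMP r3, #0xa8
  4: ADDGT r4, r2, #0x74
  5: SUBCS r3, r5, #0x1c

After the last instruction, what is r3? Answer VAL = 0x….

0: ✓ CMP  NZCV=1000
1: · SUBHI
2: ✓ SUBNE  r3←0xca
3: ✓ CMP  NZCV=0010
4: ✓ ADDGT  r4←0x77
5: ✓ SUBCS  r3←0x9b

VAL = 0x9b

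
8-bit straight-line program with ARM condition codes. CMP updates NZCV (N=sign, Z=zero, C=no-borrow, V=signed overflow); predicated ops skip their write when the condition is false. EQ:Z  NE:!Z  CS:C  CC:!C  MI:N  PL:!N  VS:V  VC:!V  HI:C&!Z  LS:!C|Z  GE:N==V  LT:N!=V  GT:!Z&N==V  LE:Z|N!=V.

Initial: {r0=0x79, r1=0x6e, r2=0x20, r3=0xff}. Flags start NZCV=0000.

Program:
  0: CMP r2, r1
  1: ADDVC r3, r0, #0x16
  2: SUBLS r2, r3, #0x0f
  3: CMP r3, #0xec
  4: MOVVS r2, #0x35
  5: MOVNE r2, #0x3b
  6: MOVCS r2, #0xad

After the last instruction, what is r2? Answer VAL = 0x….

[0] flags=1000 → (cmp)
[1] flags=1000 VC?T → r3=0x8f
[2] flags=1000 LS?T → r2=0x80
[3] flags=1000 → (cmp)
[4] flags=1000 VS?F → skip
[5] flags=1000 NE?T → r2=0x3b
[6] flags=1000 CS?F → skip

VAL = 0x3b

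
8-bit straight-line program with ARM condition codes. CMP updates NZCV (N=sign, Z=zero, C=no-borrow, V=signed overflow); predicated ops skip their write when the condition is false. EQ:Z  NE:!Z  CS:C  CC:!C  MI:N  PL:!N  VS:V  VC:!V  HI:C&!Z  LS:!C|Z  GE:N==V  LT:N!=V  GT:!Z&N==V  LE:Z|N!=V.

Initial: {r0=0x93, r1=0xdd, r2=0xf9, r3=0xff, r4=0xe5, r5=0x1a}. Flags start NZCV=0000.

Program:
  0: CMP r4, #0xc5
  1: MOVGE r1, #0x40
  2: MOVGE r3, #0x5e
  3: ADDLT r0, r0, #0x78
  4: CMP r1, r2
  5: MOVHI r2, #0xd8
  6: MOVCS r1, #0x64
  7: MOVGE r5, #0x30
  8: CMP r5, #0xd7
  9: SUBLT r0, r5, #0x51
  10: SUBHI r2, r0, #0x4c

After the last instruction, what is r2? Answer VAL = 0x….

VAL = 0xf9

0: ✓ CMP  NZCV=0010
1: ✓ MOVGE  r1←0x40
2: ✓ MOVGE  r3←0x5e
3: · ADDLT
4: ✓ CMP  NZCV=0000
5: · MOVHI
6: · MOVCS
7: ✓ MOVGE  r5←0x30
8: ✓ CMP  NZCV=0000
9: · SUBLT
10: · SUBHI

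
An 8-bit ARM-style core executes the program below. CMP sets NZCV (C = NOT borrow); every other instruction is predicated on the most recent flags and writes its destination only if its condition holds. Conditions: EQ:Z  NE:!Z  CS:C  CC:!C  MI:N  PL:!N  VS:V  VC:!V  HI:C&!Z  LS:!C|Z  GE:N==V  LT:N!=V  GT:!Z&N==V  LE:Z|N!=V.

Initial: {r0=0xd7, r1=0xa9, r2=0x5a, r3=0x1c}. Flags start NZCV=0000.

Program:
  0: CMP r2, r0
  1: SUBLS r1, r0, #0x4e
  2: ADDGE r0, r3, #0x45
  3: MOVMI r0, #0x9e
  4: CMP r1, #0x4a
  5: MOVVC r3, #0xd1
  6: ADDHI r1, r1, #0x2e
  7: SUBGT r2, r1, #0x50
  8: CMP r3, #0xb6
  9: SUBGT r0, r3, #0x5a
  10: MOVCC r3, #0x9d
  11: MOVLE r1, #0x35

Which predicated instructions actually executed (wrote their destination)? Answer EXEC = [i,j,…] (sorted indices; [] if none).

0: ✓ CMP  NZCV=1001
1: ✓ SUBLS  r1←0x89
2: ✓ ADDGE  r0←0x61
3: ✓ MOVMI  r0←0x9e
4: ✓ CMP  NZCV=0011
5: · MOVVC
6: ✓ ADDHI  r1←0xb7
7: · SUBGT
8: ✓ CMP  NZCV=0000
9: ✓ SUBGT  r0←0xc2
10: ✓ MOVCC  r3←0x9d
11: · MOVLE

EXEC = [1,2,3,6,9,10]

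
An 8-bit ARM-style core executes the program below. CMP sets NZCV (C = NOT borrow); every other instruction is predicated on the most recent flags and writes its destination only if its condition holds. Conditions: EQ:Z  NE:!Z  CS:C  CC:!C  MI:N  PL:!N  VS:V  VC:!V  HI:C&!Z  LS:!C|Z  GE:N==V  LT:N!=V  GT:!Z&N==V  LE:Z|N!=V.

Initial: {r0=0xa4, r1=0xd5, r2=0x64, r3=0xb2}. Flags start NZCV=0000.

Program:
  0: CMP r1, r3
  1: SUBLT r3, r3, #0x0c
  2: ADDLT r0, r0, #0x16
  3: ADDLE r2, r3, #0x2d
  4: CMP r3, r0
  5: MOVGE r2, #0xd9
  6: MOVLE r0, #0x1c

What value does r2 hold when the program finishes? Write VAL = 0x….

VAL = 0xd9

[0] flags=0010 → (cmp)
[1] flags=0010 LT?F → skip
[2] flags=0010 LT?F → skip
[3] flags=0010 LE?F → skip
[4] flags=0010 → (cmp)
[5] flags=0010 GE?T → r2=0xd9
[6] flags=0010 LE?F → skip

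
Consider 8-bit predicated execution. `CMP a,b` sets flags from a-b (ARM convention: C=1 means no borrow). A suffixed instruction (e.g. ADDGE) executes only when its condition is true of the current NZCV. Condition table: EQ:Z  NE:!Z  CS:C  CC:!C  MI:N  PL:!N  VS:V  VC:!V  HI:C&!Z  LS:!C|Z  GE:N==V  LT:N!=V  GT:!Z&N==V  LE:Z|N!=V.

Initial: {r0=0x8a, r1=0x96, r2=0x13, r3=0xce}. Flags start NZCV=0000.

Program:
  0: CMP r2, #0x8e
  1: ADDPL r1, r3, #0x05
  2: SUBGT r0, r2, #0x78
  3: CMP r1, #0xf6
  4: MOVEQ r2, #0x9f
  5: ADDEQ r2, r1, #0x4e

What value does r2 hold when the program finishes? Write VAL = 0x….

VAL = 0x13

0: ✓ CMP  NZCV=1001
1: · ADDPL
2: ✓ SUBGT  r0←0x9b
3: ✓ CMP  NZCV=1000
4: · MOVEQ
5: · ADDEQ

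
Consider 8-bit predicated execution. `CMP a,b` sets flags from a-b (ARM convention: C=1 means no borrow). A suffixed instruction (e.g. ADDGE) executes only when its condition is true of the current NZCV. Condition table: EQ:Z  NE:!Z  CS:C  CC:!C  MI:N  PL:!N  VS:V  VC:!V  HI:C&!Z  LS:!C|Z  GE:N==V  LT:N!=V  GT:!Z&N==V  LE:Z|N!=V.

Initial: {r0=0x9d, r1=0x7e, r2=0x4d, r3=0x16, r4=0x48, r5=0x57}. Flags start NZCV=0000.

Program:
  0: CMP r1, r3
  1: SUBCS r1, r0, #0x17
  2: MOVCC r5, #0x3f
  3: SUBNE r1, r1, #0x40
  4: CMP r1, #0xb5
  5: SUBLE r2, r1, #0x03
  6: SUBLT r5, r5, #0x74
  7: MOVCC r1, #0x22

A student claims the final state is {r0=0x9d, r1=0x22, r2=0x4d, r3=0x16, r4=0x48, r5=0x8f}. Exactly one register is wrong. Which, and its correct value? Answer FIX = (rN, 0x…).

0: ✓ CMP  NZCV=0010
1: ✓ SUBCS  r1←0x86
2: · MOVCC
3: ✓ SUBNE  r1←0x46
4: ✓ CMP  NZCV=1001
5: · SUBLE
6: · SUBLT
7: ✓ MOVCC  r1←0x22

FIX = (r5, 0x57)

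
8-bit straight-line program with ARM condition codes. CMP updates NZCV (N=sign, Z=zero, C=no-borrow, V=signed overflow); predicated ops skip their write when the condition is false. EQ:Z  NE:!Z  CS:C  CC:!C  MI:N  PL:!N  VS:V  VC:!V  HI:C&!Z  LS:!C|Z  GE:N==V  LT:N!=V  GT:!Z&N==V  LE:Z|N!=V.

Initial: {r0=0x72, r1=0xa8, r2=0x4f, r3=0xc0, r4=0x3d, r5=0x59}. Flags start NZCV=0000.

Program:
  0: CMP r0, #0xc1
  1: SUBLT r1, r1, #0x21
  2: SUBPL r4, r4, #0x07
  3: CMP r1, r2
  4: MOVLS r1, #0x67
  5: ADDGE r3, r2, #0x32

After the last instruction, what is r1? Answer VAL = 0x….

0: ✓ CMP  NZCV=1001
1: · SUBLT
2: · SUBPL
3: ✓ CMP  NZCV=0011
4: · MOVLS
5: · ADDGE

VAL = 0xa8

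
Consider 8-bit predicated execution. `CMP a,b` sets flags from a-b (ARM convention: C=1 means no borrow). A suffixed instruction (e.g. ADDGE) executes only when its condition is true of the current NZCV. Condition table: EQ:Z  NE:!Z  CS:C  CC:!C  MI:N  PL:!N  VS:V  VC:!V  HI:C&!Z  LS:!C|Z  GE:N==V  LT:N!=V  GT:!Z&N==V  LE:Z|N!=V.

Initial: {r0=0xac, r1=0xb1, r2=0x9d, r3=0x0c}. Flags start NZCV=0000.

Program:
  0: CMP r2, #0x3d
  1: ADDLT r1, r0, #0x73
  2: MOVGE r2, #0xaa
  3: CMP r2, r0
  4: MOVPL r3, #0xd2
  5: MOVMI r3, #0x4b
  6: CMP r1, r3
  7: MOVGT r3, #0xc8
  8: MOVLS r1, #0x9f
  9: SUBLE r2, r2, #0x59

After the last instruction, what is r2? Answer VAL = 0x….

VAL = 0x44

0: ✓ CMP  NZCV=0011
1: ✓ ADDLT  r1←0x1f
2: · MOVGE
3: ✓ CMP  NZCV=1000
4: · MOVPL
5: ✓ MOVMI  r3←0x4b
6: ✓ CMP  NZCV=1000
7: · MOVGT
8: ✓ MOVLS  r1←0x9f
9: ✓ SUBLE  r2←0x44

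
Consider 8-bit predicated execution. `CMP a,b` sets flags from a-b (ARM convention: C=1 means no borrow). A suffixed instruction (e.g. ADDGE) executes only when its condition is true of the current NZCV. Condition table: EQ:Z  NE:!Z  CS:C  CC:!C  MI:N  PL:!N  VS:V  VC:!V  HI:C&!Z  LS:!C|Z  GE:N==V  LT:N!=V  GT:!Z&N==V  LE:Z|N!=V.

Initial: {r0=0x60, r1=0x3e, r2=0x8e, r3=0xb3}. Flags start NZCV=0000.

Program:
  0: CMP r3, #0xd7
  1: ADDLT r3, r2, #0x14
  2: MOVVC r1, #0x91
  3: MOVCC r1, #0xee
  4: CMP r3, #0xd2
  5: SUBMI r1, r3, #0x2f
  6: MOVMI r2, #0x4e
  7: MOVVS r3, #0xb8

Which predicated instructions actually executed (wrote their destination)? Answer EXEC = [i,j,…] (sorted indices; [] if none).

[0] flags=1000 → (cmp)
[1] flags=1000 LT?T → r3=0xa2
[2] flags=1000 VC?T → r1=0x91
[3] flags=1000 CC?T → r1=0xee
[4] flags=1000 → (cmp)
[5] flags=1000 MI?T → r1=0x73
[6] flags=1000 MI?T → r2=0x4e
[7] flags=1000 VS?F → skip

EXEC = [1,2,3,5,6]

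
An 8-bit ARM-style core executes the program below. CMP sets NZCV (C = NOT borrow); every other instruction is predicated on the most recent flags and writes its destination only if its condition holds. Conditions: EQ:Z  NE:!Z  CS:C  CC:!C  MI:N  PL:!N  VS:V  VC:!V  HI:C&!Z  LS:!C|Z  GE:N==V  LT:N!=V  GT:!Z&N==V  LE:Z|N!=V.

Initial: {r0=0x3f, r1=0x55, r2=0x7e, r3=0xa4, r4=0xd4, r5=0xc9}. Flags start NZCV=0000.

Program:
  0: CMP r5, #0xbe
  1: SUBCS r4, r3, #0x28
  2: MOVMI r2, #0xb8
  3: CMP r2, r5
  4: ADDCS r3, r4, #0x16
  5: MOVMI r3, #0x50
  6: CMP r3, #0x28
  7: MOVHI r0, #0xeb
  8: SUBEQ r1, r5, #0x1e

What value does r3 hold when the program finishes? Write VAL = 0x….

0: ✓ CMP  NZCV=0010
1: ✓ SUBCS  r4←0x7c
2: · MOVMI
3: ✓ CMP  NZCV=1001
4: · ADDCS
5: ✓ MOVMI  r3←0x50
6: ✓ CMP  NZCV=0010
7: ✓ MOVHI  r0←0xeb
8: · SUBEQ

VAL = 0x50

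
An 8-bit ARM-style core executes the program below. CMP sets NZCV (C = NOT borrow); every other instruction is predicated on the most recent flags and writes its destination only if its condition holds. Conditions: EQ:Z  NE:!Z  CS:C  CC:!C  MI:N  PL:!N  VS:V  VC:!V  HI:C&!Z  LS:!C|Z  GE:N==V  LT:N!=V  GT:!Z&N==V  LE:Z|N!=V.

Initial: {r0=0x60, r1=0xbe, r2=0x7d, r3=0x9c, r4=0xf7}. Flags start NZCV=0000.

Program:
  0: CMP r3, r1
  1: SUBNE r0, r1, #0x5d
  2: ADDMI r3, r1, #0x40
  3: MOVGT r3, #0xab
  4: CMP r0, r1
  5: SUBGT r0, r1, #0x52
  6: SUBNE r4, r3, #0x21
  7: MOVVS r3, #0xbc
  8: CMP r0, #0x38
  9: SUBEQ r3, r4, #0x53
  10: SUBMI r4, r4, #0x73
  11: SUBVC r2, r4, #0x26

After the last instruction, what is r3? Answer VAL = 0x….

VAL = 0xbc

0: ✓ CMP  NZCV=1000
1: ✓ SUBNE  r0←0x61
2: ✓ ADDMI  r3←0xfe
3: · MOVGT
4: ✓ CMP  NZCV=1001
5: ✓ SUBGT  r0←0x6c
6: ✓ SUBNE  r4←0xdd
7: ✓ MOVVS  r3←0xbc
8: ✓ CMP  NZCV=0010
9: · SUBEQ
10: · SUBMI
11: ✓ SUBVC  r2←0xb7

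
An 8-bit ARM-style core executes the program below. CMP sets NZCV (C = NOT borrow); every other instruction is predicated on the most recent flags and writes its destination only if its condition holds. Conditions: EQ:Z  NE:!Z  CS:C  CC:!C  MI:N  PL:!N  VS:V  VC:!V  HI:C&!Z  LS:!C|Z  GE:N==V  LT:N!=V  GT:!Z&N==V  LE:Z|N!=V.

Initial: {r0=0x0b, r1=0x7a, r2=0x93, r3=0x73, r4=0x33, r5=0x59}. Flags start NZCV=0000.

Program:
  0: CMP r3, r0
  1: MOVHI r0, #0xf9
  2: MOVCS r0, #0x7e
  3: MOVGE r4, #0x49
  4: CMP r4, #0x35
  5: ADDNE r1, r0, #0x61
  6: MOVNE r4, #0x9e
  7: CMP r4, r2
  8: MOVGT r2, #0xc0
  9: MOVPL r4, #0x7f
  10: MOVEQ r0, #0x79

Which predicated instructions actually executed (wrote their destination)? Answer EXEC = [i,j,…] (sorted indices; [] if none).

0: ✓ CMP  NZCV=0010
1: ✓ MOVHI  r0←0xf9
2: ✓ MOVCS  r0←0x7e
3: ✓ MOVGE  r4←0x49
4: ✓ CMP  NZCV=0010
5: ✓ ADDNE  r1←0xdf
6: ✓ MOVNE  r4←0x9e
7: ✓ CMP  NZCV=0010
8: ✓ MOVGT  r2←0xc0
9: ✓ MOVPL  r4←0x7f
10: · MOVEQ

EXEC = [1,2,3,5,6,8,9]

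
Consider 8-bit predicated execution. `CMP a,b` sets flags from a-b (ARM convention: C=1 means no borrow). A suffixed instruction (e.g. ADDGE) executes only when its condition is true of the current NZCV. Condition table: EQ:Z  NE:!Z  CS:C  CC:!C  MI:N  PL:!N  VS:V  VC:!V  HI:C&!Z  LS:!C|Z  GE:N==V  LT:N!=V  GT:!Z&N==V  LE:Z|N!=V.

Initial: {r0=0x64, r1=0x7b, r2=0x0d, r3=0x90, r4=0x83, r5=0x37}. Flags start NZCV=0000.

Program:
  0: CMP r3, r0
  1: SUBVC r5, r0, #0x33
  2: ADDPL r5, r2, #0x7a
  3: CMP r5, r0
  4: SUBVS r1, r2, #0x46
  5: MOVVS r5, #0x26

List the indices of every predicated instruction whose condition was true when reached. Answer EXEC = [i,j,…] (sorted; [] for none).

EXEC = [2,4,5]

[0] flags=0011 → (cmp)
[1] flags=0011 VC?F → skip
[2] flags=0011 PL?T → r5=0x87
[3] flags=0011 → (cmp)
[4] flags=0011 VS?T → r1=0xc7
[5] flags=0011 VS?T → r5=0x26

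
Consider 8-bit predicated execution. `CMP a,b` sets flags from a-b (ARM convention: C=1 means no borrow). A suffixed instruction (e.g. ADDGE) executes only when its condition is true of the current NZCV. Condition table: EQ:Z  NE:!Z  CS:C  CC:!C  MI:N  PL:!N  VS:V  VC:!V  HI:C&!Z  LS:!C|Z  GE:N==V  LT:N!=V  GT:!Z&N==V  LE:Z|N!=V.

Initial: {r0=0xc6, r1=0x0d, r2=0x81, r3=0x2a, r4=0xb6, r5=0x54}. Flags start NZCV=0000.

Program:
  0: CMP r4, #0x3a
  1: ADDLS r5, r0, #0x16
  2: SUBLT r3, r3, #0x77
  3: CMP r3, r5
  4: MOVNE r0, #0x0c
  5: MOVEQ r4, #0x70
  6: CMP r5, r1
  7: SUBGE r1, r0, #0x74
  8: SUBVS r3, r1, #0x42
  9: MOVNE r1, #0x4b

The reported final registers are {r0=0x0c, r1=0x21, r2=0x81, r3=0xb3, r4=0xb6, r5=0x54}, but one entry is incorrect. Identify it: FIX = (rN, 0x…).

[0] flags=0011 → (cmp)
[1] flags=0011 LS?F → skip
[2] flags=0011 LT?T → r3=0xb3
[3] flags=0011 → (cmp)
[4] flags=0011 NE?T → r0=0x0c
[5] flags=0011 EQ?F → skip
[6] flags=0010 → (cmp)
[7] flags=0010 GE?T → r1=0x98
[8] flags=0010 VS?F → skip
[9] flags=0010 NE?T → r1=0x4b

FIX = (r1, 0x4b)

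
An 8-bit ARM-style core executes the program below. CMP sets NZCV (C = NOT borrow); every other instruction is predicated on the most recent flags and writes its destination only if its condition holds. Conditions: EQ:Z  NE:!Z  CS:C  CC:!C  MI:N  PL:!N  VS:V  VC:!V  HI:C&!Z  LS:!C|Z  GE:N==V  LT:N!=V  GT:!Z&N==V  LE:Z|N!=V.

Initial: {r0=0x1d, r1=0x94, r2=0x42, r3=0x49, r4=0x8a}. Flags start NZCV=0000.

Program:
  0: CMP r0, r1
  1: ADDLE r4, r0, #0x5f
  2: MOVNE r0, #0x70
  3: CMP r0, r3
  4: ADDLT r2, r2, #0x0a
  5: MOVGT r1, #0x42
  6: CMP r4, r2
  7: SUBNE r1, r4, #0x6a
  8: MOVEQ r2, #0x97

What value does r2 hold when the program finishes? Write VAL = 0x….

0: ✓ CMP  NZCV=1001
1: · ADDLE
2: ✓ MOVNE  r0←0x70
3: ✓ CMP  NZCV=0010
4: · ADDLT
5: ✓ MOVGT  r1←0x42
6: ✓ CMP  NZCV=0011
7: ✓ SUBNE  r1←0x20
8: · MOVEQ

VAL = 0x42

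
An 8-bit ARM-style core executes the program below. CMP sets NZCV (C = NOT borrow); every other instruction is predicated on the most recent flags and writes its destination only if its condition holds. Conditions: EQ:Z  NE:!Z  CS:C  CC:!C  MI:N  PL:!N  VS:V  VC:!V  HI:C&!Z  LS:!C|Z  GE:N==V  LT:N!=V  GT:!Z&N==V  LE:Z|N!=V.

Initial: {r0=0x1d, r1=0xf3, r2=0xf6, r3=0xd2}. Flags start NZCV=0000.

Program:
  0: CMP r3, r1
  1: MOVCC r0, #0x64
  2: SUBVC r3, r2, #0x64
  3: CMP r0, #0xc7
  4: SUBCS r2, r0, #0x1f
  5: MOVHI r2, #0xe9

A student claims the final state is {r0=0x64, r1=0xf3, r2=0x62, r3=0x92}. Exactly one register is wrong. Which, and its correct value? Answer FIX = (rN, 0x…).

FIX = (r2, 0xf6)

0: ✓ CMP  NZCV=1000
1: ✓ MOVCC  r0←0x64
2: ✓ SUBVC  r3←0x92
3: ✓ CMP  NZCV=1001
4: · SUBCS
5: · MOVHI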